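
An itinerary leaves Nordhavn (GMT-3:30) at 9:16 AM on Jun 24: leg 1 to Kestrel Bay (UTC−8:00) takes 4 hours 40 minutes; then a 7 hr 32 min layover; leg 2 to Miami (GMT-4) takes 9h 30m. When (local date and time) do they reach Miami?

6:28 AM on Jun 25

Convert departure to UTC: 9:16 AM + 3:30 = 12:46 PM UTC on Jun 24.
Add 4 hours and 40 minutes leg 1 → 5:26 PM UTC.
Add 7 hours and 32 minutes layover in Kestrel Bay → 12:58 AM UTC (Jun 25).
Add 9 hours and 30 minutes leg 2 → 10:28 AM UTC.
Miami is UTC−4:00, so local arrival = 10:28 AM − 4:00 = 6:28 AM on Jun 25.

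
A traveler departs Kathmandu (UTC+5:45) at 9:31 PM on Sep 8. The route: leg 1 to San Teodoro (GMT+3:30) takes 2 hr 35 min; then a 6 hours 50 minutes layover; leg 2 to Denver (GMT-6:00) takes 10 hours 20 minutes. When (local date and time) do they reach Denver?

Convert departure to UTC: 9:31 PM − 5:45 = 3:46 PM UTC on Sep 8.
Add 2 hours and 35 minutes leg 1 → 6:21 PM UTC.
Add 6 hours and 50 minutes layover in San Teodoro → 1:11 AM UTC (Sep 9).
Add 10 hours 20 minutes leg 2 → 11:31 AM UTC.
Denver is UTC−6:00, so local arrival = 11:31 AM − 6:00 = 5:31 AM on Sep 9.

5:31 AM on Sep 9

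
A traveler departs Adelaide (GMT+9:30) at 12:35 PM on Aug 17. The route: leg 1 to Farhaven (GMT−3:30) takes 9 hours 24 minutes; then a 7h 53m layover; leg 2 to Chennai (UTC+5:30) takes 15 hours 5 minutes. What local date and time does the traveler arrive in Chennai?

4:57 PM on Aug 18

Convert departure to UTC: 12:35 PM − 9:30 = 3:05 AM UTC on Aug 17.
Add 9 hours and 24 minutes leg 1 → 12:29 PM UTC.
Add 7 hours 53 minutes layover in Farhaven → 8:22 PM UTC.
Add 15 hours and 5 minutes leg 2 → 11:27 AM UTC (Aug 18).
Chennai is UTC+5:30, so local arrival = 11:27 AM + 5:30 = 4:57 PM on Aug 18.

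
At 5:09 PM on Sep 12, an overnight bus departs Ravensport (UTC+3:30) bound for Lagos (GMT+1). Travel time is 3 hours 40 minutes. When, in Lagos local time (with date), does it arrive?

Convert departure to UTC: 5:09 PM − 3:30 = 1:39 PM UTC on Sep 12.
Add 3 hours and 40 minutes travel time → 5:19 PM UTC.
Lagos is UTC+1:00, so local arrival = 5:19 PM + 1:00 = 6:19 PM on Sep 12.

6:19 PM on September 12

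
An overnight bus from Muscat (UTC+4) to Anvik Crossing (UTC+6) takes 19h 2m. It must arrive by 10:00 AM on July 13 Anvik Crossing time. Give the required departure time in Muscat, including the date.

12:58 PM on Jul 12

Target arrival in UTC: 10:00 AM − 6:00 = 4:00 AM on Jul 13.
Subtract 19 hours 2 minutes → departure 8:58 AM UTC on Jul 12.
Muscat is UTC+4:00: 8:58 AM + 4:00 = 12:58 PM on Jul 12.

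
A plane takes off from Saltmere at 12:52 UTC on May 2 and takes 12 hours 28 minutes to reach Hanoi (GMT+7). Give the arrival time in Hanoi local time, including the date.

Departure is given in UTC: 12:52 on May 2.
Add 12 hours and 28 minutes → 01:20 UTC (May 3).
Hanoi is UTC+7:00: 01:20 + 7:00 = 08:20 on May 3.

08:20 on May 3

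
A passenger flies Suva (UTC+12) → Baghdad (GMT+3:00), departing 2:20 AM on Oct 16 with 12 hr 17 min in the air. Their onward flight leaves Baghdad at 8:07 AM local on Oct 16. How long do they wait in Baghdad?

Convert departure to UTC: 2:20 AM − 12:00 = 2:20 PM UTC on Oct 15.
Add 12 hours 17 minutes flight time → 2:37 AM UTC (Oct 16).
Baghdad is UTC+3:00, so local arrival = 2:37 AM + 3:00 = 5:37 AM on Oct 16.
Layover = 8:07 AM − 5:37 AM = 2 hours 30 minutes.

2 hours 30 minutes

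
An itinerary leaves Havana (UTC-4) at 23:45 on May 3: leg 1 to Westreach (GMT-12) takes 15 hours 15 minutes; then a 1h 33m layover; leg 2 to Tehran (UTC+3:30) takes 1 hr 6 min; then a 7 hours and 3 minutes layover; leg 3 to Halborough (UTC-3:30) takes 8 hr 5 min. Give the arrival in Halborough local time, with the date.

09:17 on May 5

Convert departure to UTC: 23:45 + 4:00 = 03:45 UTC on May 4.
Add 15 hours and 15 minutes leg 1 → 19:00 UTC.
Add 1 hour and 33 minutes layover in Westreach → 20:33 UTC.
Add 1 hour 6 minutes leg 2 → 21:39 UTC.
Add 7 hours 3 minutes layover in Tehran → 04:42 UTC (May 5).
Add 8 hours 5 minutes leg 3 → 12:47 UTC.
Halborough is UTC−3:30, so local arrival = 12:47 − 3:30 = 09:17 on May 5.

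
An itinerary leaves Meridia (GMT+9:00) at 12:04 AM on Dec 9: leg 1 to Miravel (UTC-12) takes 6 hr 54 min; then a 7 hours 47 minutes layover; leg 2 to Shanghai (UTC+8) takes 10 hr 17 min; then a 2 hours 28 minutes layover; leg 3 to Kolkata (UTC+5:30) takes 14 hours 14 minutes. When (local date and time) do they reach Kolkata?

Convert departure to UTC: 12:04 AM − 9:00 = 3:04 PM UTC on Dec 8.
Add 6 hours 54 minutes leg 1 → 9:58 PM UTC.
Add 7 hours 47 minutes layover in Miravel → 5:45 AM UTC (Dec 9).
Add 10 hours 17 minutes leg 2 → 4:02 PM UTC.
Add 2 hours and 28 minutes layover in Shanghai → 6:30 PM UTC.
Add 14 hours 14 minutes leg 3 → 8:44 AM UTC (Dec 10).
Kolkata is UTC+5:30, so local arrival = 8:44 AM + 5:30 = 2:14 PM on Dec 10.

2:14 PM on December 10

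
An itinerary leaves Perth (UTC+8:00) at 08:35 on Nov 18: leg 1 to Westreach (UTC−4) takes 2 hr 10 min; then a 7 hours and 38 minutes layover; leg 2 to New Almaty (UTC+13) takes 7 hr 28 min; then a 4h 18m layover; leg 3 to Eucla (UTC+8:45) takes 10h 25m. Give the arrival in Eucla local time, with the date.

Convert departure to UTC: 08:35 − 8:00 = 00:35 UTC on Nov 18.
Add 2 hours and 10 minutes leg 1 → 02:45 UTC.
Add 7 hours and 38 minutes layover in Westreach → 10:23 UTC.
Add 7 hours and 28 minutes leg 2 → 17:51 UTC.
Add 4 hours and 18 minutes layover in New Almaty → 22:09 UTC.
Add 10 hours and 25 minutes leg 3 → 08:34 UTC (Nov 19).
Eucla is UTC+8:45, so local arrival = 08:34 + 8:45 = 17:19 on Nov 19.

17:19 on November 19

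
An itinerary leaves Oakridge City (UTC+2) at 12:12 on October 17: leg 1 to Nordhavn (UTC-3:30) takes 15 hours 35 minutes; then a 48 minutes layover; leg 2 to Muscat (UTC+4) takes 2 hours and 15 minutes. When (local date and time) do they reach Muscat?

08:50 on October 18

Convert departure to UTC: 12:12 − 2:00 = 10:12 UTC on Oct 17.
Add 15 hours 35 minutes leg 1 → 01:47 UTC (Oct 18).
Add 48 minutes layover in Nordhavn → 02:35 UTC.
Add 2 hours 15 minutes leg 2 → 04:50 UTC.
Muscat is UTC+4:00, so local arrival = 04:50 + 4:00 = 08:50 on Oct 18.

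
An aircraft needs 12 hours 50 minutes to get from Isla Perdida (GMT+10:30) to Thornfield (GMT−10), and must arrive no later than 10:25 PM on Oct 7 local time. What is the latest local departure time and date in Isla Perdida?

Target arrival in UTC: 10:25 PM + 10:00 = 8:25 AM on Oct 8.
Subtract 12 hours 50 minutes → departure 7:35 PM UTC on Oct 7.
Isla Perdida is UTC+10:30: 7:35 PM + 10:30 = 6:05 AM on Oct 8.

6:05 AM on October 8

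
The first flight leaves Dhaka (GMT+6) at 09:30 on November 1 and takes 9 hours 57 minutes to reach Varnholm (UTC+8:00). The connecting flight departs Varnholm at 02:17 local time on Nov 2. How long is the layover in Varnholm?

Convert departure to UTC: 09:30 − 6:00 = 03:30 UTC on Nov 1.
Add 9 hours and 57 minutes flight time → 13:27 UTC.
Varnholm is UTC+8:00, so local arrival = 13:27 + 8:00 = 21:27 on Nov 1.
Layover = 02:17 − 21:27 (+1 day) = 4 hours 50 minutes.

4 hours 50 minutes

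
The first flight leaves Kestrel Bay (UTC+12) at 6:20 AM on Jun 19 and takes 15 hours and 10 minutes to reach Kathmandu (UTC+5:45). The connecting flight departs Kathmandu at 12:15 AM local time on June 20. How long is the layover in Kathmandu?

9 hours

Convert departure to UTC: 6:20 AM − 12:00 = 6:20 PM UTC on Jun 18.
Add 15 hours and 10 minutes flight time → 9:30 AM UTC (Jun 19).
Kathmandu is UTC+5:45, so local arrival = 9:30 AM + 5:45 = 3:15 PM on Jun 19.
Layover = 12:15 AM − 3:15 PM (+1 day) = 9 hours.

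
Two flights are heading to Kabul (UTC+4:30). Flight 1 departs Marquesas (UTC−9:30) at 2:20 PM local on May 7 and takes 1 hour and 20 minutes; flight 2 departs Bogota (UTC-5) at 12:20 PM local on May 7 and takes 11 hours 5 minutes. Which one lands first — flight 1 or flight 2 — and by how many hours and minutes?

the first, by 3 hours 15 minutes

Flight 1 in UTC: 2:20 PM + 9:30 = 11:50 PM on May 7.
+1 hour and 20 minutes → arrive 1:10 AM UTC on May 8.
Flight 2 in UTC: 12:20 PM + 5:00 = 5:20 PM on May 7.
+11 hours 5 minutes → arrive 4:25 AM UTC on May 8.
Flight 1 lands earlier by 3 hours 15 minutes.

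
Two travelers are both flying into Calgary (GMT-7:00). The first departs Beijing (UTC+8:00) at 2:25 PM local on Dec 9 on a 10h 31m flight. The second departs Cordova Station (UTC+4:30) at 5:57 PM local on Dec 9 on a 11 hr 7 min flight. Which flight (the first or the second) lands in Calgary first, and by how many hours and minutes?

the first, by 7 hours 38 minutes

Flight 1 in UTC: 2:25 PM − 8:00 = 6:25 AM on Dec 9.
+10 hours 31 minutes → arrive 4:56 PM UTC on Dec 9.
Flight 2 in UTC: 5:57 PM − 4:30 = 1:27 PM on Dec 9.
+11 hours 7 minutes → arrive 12:34 AM UTC on Dec 10.
Flight 1 lands earlier by 7 hours 38 minutes.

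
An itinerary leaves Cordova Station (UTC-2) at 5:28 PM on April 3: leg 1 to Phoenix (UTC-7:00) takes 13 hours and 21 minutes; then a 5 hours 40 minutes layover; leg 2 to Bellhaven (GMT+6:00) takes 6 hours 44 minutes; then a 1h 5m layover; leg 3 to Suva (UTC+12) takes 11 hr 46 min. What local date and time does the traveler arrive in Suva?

10:04 PM on Apr 5

Convert departure to UTC: 5:28 PM + 2:00 = 7:28 PM UTC on Apr 3.
Add 13 hours and 21 minutes leg 1 → 8:49 AM UTC (Apr 4).
Add 5 hours and 40 minutes layover in Phoenix → 2:29 PM UTC.
Add 6 hours 44 minutes leg 2 → 9:13 PM UTC.
Add 1 hour and 5 minutes layover in Bellhaven → 10:18 PM UTC.
Add 11 hours 46 minutes leg 3 → 10:04 AM UTC (Apr 5).
Suva is UTC+12:00, so local arrival = 10:04 AM + 12:00 = 10:04 PM on Apr 5.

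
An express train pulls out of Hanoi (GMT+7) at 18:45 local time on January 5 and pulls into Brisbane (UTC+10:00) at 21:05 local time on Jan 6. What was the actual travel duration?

Departure in UTC: 18:45 − 7:00 = 11:45 on Jan 5.
Arrival in UTC: 21:05 − 10:00 = 11:05 on Jan 6.
Elapsed = 11:05 − 11:45 (+1 day) = 23 hours 20 minutes.

23 hours 20 minutes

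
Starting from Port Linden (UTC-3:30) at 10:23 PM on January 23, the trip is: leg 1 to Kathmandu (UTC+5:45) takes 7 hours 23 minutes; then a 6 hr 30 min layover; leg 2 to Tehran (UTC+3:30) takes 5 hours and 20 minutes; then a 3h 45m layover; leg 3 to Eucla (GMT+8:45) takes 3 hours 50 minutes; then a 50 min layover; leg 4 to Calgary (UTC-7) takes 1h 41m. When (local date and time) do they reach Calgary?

12:12 AM on January 25

Convert departure to UTC: 10:23 PM + 3:30 = 1:53 AM UTC on Jan 24.
Add 7 hours 23 minutes leg 1 → 9:16 AM UTC.
Add 6 hours and 30 minutes layover in Kathmandu → 3:46 PM UTC.
Add 5 hours 20 minutes leg 2 → 9:06 PM UTC.
Add 3 hours 45 minutes layover in Tehran → 12:51 AM UTC (Jan 25).
Add 3 hours 50 minutes leg 3 → 4:41 AM UTC.
Add 50 minutes layover in Eucla → 5:31 AM UTC.
Add 1 hour 41 minutes leg 4 → 7:12 AM UTC.
Calgary is UTC−7:00, so local arrival = 7:12 AM − 7:00 = 12:12 AM on Jan 25.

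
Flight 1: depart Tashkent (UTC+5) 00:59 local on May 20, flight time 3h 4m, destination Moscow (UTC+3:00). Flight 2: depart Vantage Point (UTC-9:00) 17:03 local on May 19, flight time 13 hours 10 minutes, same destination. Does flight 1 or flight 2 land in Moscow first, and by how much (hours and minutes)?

the first, by 16 hours 10 minutes

Flight 1 in UTC: 00:59 − 5:00 = 19:59 on May 19.
+3 hours 4 minutes → arrive 23:03 UTC on May 19.
Flight 2 in UTC: 17:03 + 9:00 = 02:03 on May 20.
+13 hours and 10 minutes → arrive 15:13 UTC on May 20.
Flight 1 lands earlier by 16 hours 10 minutes.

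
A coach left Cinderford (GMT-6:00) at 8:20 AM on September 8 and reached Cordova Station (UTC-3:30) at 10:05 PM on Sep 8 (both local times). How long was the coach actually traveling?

Departure in UTC: 8:20 AM + 6:00 = 2:20 PM on Sep 8.
Arrival in UTC: 10:05 PM + 3:30 = 1:35 AM on Sep 9.
Elapsed = 1:35 AM − 2:20 PM (+1 day) = 11 hours 15 minutes.

11 hours 15 minutes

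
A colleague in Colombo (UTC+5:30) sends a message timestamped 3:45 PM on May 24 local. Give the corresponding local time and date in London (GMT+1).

11:15 AM on May 24

In UTC: 3:45 PM − 5:30 = 10:15 AM on May 24.
London is UTC+1:00: 10:15 AM + 1:00 = 11:15 AM on May 24.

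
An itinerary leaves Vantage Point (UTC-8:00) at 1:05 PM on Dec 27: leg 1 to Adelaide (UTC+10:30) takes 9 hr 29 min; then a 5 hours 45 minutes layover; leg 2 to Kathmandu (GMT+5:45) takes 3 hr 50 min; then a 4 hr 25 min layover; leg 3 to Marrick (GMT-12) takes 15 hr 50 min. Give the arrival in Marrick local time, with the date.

12:24 AM on Dec 29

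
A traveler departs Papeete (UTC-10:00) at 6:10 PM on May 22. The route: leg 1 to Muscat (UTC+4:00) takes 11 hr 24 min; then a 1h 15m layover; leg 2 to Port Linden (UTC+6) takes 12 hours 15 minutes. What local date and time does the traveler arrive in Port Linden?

Convert departure to UTC: 6:10 PM + 10:00 = 4:10 AM UTC on May 23.
Add 11 hours 24 minutes leg 1 → 3:34 PM UTC.
Add 1 hour 15 minutes layover in Muscat → 4:49 PM UTC.
Add 12 hours 15 minutes leg 2 → 5:04 AM UTC (May 24).
Port Linden is UTC+6:00, so local arrival = 5:04 AM + 6:00 = 11:04 AM on May 24.

11:04 AM on May 24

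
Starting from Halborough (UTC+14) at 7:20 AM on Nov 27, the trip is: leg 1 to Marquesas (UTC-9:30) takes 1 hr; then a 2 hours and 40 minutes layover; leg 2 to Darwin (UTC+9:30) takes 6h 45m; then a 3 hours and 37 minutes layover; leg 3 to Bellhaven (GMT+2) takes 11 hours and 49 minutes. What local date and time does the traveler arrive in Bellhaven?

9:11 PM on November 27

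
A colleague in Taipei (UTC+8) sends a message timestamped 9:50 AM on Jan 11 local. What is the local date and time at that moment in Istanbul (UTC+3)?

In UTC: 9:50 AM − 8:00 = 1:50 AM on Jan 11.
Istanbul is UTC+3:00: 1:50 AM + 3:00 = 4:50 AM on Jan 11.

4:50 AM on Jan 11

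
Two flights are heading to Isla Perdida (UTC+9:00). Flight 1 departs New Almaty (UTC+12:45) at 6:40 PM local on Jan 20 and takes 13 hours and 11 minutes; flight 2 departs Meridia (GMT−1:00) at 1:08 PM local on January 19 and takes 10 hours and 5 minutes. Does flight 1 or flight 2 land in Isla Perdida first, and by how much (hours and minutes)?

Flight 1 in UTC: 6:40 PM − 12:45 = 5:55 AM on Jan 20.
+13 hours and 11 minutes → arrive 7:06 PM UTC on Jan 20.
Flight 2 in UTC: 1:08 PM + 1:00 = 2:08 PM on Jan 19.
+10 hours 5 minutes → arrive 12:13 AM UTC on Jan 20.
Flight 2 lands earlier by 18 hours 53 minutes.

the second, by 18 hours 53 minutes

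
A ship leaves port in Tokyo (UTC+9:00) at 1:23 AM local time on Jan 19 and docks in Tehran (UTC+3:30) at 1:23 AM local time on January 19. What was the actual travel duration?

5 hours 30 minutes

Tehran is 5:30 behind Tokyo.
Clock-face elapsed time (ignoring zones) is 0 minutes.
Actual elapsed = 0 minutes + 5:30 = 5 hours 30 minutes.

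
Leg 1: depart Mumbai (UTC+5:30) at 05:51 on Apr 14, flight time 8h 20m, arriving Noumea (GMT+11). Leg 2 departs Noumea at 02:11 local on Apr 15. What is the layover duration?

6 hours 30 minutes

Convert departure to UTC: 05:51 − 5:30 = 00:21 UTC on Apr 14.
Add 8 hours 20 minutes flight time → 08:41 UTC.
Noumea is UTC+11:00, so local arrival = 08:41 + 11:00 = 19:41 on Apr 14.
Layover = 02:11 − 19:41 (+1 day) = 6 hours 30 minutes.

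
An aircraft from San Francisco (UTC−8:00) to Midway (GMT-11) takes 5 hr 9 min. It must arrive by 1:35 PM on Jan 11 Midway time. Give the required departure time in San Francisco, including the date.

11:26 AM on January 11

Target arrival in UTC: 1:35 PM + 11:00 = 12:35 AM on Jan 12.
Subtract 5 hours and 9 minutes → departure 7:26 PM UTC on Jan 11.
San Francisco is UTC−8:00: 7:26 PM − 8:00 = 11:26 AM on Jan 11.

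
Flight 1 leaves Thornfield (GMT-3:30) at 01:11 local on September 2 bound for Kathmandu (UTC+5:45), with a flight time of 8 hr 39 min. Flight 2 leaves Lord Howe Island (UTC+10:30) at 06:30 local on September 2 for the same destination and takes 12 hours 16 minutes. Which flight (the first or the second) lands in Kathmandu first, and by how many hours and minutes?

the second, by 5 hours 4 minutes

Flight 1 in UTC: 01:11 + 3:30 = 04:41 on Sep 2.
+8 hours and 39 minutes → arrive 13:20 UTC on Sep 2.
Flight 2 in UTC: 06:30 − 10:30 = 20:00 on Sep 1.
+12 hours and 16 minutes → arrive 08:16 UTC on Sep 2.
Flight 2 lands earlier by 5 hours 4 minutes.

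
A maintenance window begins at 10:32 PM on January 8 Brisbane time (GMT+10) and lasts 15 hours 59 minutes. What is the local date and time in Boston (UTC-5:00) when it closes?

11:31 PM on January 8

Convert start to UTC: 10:32 PM − 10:00 = 12:32 PM UTC on Jan 8.
Add 15 hours and 59 minutes duration → 4:31 AM UTC (Jan 9).
Boston is UTC−5:00, so local end time = 4:31 AM − 5:00 = 11:31 PM on Jan 8.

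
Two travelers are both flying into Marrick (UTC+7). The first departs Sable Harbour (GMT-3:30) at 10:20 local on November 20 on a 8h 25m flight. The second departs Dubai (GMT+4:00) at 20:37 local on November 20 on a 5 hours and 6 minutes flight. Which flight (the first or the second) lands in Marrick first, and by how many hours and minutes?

Flight 1 in UTC: 10:20 + 3:30 = 13:50 on Nov 20.
+8 hours and 25 minutes → arrive 22:15 UTC on Nov 20.
Flight 2 in UTC: 20:37 − 4:00 = 16:37 on Nov 20.
+5 hours 6 minutes → arrive 21:43 UTC on Nov 20.
Flight 2 lands earlier by 32 minutes.

the second, by 32 minutes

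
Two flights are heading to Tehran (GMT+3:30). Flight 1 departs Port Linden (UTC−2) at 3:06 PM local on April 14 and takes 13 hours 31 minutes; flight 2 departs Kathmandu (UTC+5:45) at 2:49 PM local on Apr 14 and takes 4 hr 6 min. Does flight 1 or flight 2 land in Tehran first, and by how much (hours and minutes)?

the second, by 17 hours 27 minutes

Flight 1 in UTC: 3:06 PM + 2:00 = 5:06 PM on Apr 14.
+13 hours and 31 minutes → arrive 6:37 AM UTC on Apr 15.
Flight 2 in UTC: 2:49 PM − 5:45 = 9:04 AM on Apr 14.
+4 hours and 6 minutes → arrive 1:10 PM UTC on Apr 14.
Flight 2 lands earlier by 17 hours 27 minutes.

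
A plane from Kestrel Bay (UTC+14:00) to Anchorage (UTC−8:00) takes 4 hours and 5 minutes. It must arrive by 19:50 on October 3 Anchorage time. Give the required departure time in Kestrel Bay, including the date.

Target arrival in UTC: 19:50 + 8:00 = 03:50 on Oct 4.
Subtract 4 hours 5 minutes → departure 23:45 UTC on Oct 3.
Kestrel Bay is UTC+14:00: 23:45 + 14:00 = 13:45 on Oct 4.

13:45 on Oct 4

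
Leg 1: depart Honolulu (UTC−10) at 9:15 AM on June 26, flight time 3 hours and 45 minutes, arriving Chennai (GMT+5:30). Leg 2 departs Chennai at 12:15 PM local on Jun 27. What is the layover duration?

Convert departure to UTC: 9:15 AM + 10:00 = 7:15 PM UTC on Jun 26.
Add 3 hours 45 minutes flight time → 11:00 PM UTC.
Chennai is UTC+5:30, so local arrival = 11:00 PM + 5:30 = 4:30 AM on Jun 27.
Layover = 12:15 PM − 4:30 AM = 7 hours 45 minutes.

7 hours 45 minutes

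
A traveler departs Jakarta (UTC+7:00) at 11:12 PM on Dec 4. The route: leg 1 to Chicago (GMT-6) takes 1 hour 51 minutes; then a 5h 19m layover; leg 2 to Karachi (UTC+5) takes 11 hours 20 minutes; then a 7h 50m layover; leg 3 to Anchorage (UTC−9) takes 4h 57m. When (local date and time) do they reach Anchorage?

Convert departure to UTC: 11:12 PM − 7:00 = 4:12 PM UTC on Dec 4.
Add 1 hour 51 minutes leg 1 → 6:03 PM UTC.
Add 5 hours 19 minutes layover in Chicago → 11:22 PM UTC.
Add 11 hours and 20 minutes leg 2 → 10:42 AM UTC (Dec 5).
Add 7 hours 50 minutes layover in Karachi → 6:32 PM UTC.
Add 4 hours and 57 minutes leg 3 → 11:29 PM UTC.
Anchorage is UTC−9:00, so local arrival = 11:29 PM − 9:00 = 2:29 PM on Dec 5.

2:29 PM on Dec 5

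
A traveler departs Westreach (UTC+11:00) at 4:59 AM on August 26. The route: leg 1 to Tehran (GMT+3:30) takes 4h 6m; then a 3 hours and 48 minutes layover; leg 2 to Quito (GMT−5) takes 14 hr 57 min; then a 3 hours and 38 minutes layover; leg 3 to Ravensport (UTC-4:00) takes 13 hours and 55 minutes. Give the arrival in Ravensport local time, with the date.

Convert departure to UTC: 4:59 AM − 11:00 = 5:59 PM UTC on Aug 25.
Add 4 hours and 6 minutes leg 1 → 10:05 PM UTC.
Add 3 hours 48 minutes layover in Tehran → 1:53 AM UTC (Aug 26).
Add 14 hours 57 minutes leg 2 → 4:50 PM UTC.
Add 3 hours 38 minutes layover in Quito → 8:28 PM UTC.
Add 13 hours 55 minutes leg 3 → 10:23 AM UTC (Aug 27).
Ravensport is UTC−4:00, so local arrival = 10:23 AM − 4:00 = 6:23 AM on Aug 27.

6:23 AM on August 27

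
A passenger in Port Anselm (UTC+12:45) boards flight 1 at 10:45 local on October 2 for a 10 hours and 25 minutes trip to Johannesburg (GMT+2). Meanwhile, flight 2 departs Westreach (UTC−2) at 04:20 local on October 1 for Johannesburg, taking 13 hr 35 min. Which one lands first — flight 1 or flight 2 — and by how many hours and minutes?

the second, by 12 hours 30 minutes

Flight 1 in UTC: 10:45 − 12:45 = 22:00 on Oct 1.
+10 hours 25 minutes → arrive 08:25 UTC on Oct 2.
Flight 2 in UTC: 04:20 + 2:00 = 06:20 on Oct 1.
+13 hours and 35 minutes → arrive 19:55 UTC on Oct 1.
Flight 2 lands earlier by 12 hours 30 minutes.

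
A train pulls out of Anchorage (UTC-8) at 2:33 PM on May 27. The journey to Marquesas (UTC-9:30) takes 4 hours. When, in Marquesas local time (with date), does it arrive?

5:03 PM on May 27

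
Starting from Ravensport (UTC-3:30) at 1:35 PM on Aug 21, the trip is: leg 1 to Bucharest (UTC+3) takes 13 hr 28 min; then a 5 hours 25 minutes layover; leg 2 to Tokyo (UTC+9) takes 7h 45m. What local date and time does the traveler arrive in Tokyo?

Convert departure to UTC: 1:35 PM + 3:30 = 5:05 PM UTC on Aug 21.
Add 13 hours and 28 minutes leg 1 → 6:33 AM UTC (Aug 22).
Add 5 hours 25 minutes layover in Bucharest → 11:58 AM UTC.
Add 7 hours and 45 minutes leg 2 → 7:43 PM UTC.
Tokyo is UTC+9:00, so local arrival = 7:43 PM + 9:00 = 4:43 AM on Aug 23.

4:43 AM on August 23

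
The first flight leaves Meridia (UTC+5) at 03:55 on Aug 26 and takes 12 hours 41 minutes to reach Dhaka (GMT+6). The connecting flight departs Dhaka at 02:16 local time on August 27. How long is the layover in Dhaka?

Convert departure to UTC: 03:55 − 5:00 = 22:55 UTC on Aug 25.
Add 12 hours 41 minutes flight time → 11:36 UTC (Aug 26).
Dhaka is UTC+6:00, so local arrival = 11:36 + 6:00 = 17:36 on Aug 26.
Layover = 02:16 − 17:36 (+1 day) = 8 hours 40 minutes.

8 hours 40 minutes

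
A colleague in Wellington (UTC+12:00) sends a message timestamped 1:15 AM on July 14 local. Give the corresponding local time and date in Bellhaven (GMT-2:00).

11:15 AM on July 13

In UTC: 1:15 AM − 12:00 = 1:15 PM on Jul 13.
Bellhaven is UTC−2:00: 1:15 PM − 2:00 = 11:15 AM on Jul 13.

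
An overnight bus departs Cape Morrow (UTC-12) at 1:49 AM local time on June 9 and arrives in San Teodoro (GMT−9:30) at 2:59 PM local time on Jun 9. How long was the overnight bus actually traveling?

10 hours 40 minutes

San Teodoro is 2:30 ahead of Cape Morrow.
Clock-face elapsed time (ignoring zones) is 13 hours 10 minutes.
Actual elapsed = 13 hours 10 minutes − 2:30 = 10 hours 40 minutes.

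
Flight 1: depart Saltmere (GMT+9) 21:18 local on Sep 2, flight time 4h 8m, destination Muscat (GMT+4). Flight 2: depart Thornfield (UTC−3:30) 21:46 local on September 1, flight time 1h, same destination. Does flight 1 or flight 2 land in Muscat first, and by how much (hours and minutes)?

the second, by 14 hours 10 minutes

Flight 1 in UTC: 21:18 − 9:00 = 12:18 on Sep 2.
+4 hours 8 minutes → arrive 16:26 UTC on Sep 2.
Flight 2 in UTC: 21:46 + 3:30 = 01:16 on Sep 2.
+1 hour → arrive 02:16 UTC on Sep 2.
Flight 2 lands earlier by 14 hours 10 minutes.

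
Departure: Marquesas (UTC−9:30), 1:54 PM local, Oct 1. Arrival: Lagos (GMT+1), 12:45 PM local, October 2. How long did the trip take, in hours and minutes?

Departure in UTC: 1:54 PM + 9:30 = 11:24 PM on Oct 1.
Arrival in UTC: 12:45 PM − 1:00 = 11:45 AM on Oct 2.
Elapsed = 11:45 AM − 11:24 PM (+1 day) = 12 hours 21 minutes.

12 hours 21 minutes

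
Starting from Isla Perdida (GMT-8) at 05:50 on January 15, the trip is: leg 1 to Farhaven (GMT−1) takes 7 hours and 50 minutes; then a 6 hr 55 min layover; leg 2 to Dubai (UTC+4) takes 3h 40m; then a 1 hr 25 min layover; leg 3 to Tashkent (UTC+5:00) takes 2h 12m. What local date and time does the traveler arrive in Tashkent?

Convert departure to UTC: 05:50 + 8:00 = 13:50 UTC on Jan 15.
Add 7 hours and 50 minutes leg 1 → 21:40 UTC.
Add 6 hours and 55 minutes layover in Farhaven → 04:35 UTC (Jan 16).
Add 3 hours and 40 minutes leg 2 → 08:15 UTC.
Add 1 hour 25 minutes layover in Dubai → 09:40 UTC.
Add 2 hours and 12 minutes leg 3 → 11:52 UTC.
Tashkent is UTC+5:00, so local arrival = 11:52 + 5:00 = 16:52 on Jan 16.

16:52 on January 16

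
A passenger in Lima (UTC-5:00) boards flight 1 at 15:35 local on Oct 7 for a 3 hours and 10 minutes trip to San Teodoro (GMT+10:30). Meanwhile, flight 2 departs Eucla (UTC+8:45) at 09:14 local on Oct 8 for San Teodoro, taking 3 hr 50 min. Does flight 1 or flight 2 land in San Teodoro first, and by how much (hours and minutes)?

Flight 1 in UTC: 15:35 + 5:00 = 20:35 on Oct 7.
+3 hours 10 minutes → arrive 23:45 UTC on Oct 7.
Flight 2 in UTC: 09:14 − 8:45 = 00:29 on Oct 8.
+3 hours and 50 minutes → arrive 04:19 UTC on Oct 8.
Flight 1 lands earlier by 4 hours 34 minutes.

the first, by 4 hours 34 minutes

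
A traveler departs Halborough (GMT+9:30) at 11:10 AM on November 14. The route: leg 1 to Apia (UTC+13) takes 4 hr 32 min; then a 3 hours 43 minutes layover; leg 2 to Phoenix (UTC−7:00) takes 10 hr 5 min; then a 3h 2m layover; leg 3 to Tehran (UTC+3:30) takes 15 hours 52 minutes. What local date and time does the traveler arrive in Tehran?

6:24 PM on Nov 15

Convert departure to UTC: 11:10 AM − 9:30 = 1:40 AM UTC on Nov 14.
Add 4 hours 32 minutes leg 1 → 6:12 AM UTC.
Add 3 hours and 43 minutes layover in Apia → 9:55 AM UTC.
Add 10 hours 5 minutes leg 2 → 8:00 PM UTC.
Add 3 hours 2 minutes layover in Phoenix → 11:02 PM UTC.
Add 15 hours and 52 minutes leg 3 → 2:54 PM UTC (Nov 15).
Tehran is UTC+3:30, so local arrival = 2:54 PM + 3:30 = 6:24 PM on Nov 15.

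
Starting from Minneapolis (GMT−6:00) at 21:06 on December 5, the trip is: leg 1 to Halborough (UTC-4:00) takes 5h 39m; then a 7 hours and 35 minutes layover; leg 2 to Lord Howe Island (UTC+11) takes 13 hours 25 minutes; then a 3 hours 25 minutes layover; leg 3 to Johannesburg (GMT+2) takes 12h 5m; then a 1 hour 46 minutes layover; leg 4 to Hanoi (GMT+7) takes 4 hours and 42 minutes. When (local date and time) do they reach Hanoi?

10:43 on December 8

Convert departure to UTC: 21:06 + 6:00 = 03:06 UTC on Dec 6.
Add 5 hours 39 minutes leg 1 → 08:45 UTC.
Add 7 hours and 35 minutes layover in Halborough → 16:20 UTC.
Add 13 hours 25 minutes leg 2 → 05:45 UTC (Dec 7).
Add 3 hours 25 minutes layover in Lord Howe Island → 09:10 UTC.
Add 12 hours 5 minutes leg 3 → 21:15 UTC.
Add 1 hour 46 minutes layover in Johannesburg → 23:01 UTC.
Add 4 hours 42 minutes leg 4 → 03:43 UTC (Dec 8).
Hanoi is UTC+7:00, so local arrival = 03:43 + 7:00 = 10:43 on Dec 8.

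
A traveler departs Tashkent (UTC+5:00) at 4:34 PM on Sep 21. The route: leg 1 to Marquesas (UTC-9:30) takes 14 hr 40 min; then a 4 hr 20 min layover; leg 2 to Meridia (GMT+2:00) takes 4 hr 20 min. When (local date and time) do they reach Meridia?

12:54 PM on September 22

Convert departure to UTC: 4:34 PM − 5:00 = 11:34 AM UTC on Sep 21.
Add 14 hours 40 minutes leg 1 → 2:14 AM UTC (Sep 22).
Add 4 hours and 20 minutes layover in Marquesas → 6:34 AM UTC.
Add 4 hours and 20 minutes leg 2 → 10:54 AM UTC.
Meridia is UTC+2:00, so local arrival = 10:54 AM + 2:00 = 12:54 PM on Sep 22.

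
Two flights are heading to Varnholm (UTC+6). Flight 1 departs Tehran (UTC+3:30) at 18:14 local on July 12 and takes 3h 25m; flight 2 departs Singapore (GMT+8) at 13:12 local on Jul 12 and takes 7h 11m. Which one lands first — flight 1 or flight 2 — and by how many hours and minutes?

Flight 1 in UTC: 18:14 − 3:30 = 14:44 on Jul 12.
+3 hours 25 minutes → arrive 18:09 UTC on Jul 12.
Flight 2 in UTC: 13:12 − 8:00 = 05:12 on Jul 12.
+7 hours and 11 minutes → arrive 12:23 UTC on Jul 12.
Flight 2 lands earlier by 5 hours 46 minutes.

the second, by 5 hours 46 minutes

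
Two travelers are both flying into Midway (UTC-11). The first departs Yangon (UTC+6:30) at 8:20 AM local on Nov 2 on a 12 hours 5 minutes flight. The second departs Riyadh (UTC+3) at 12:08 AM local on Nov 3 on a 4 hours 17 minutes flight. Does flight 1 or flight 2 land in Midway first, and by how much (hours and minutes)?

the first, by 11 hours 30 minutes

Flight 1 in UTC: 8:20 AM − 6:30 = 1:50 AM on Nov 2.
+12 hours and 5 minutes → arrive 1:55 PM UTC on Nov 2.
Flight 2 in UTC: 12:08 AM − 3:00 = 9:08 PM on Nov 2.
+4 hours 17 minutes → arrive 1:25 AM UTC on Nov 3.
Flight 1 lands earlier by 11 hours 30 minutes.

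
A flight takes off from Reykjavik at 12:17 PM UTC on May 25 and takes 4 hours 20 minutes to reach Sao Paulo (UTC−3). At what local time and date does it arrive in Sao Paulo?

Departure is given in UTC: 12:17 PM on May 25.
Add 4 hours and 20 minutes → 4:37 PM UTC.
Sao Paulo is UTC−3:00: 4:37 PM − 3:00 = 1:37 PM on May 25.

1:37 PM on May 25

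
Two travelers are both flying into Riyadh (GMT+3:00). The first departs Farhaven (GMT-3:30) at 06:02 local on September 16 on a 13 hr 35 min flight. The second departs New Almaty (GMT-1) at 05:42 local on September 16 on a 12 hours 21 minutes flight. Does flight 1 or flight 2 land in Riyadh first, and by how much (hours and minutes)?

the second, by 4 hours 4 minutes

Flight 1 in UTC: 06:02 + 3:30 = 09:32 on Sep 16.
+13 hours 35 minutes → arrive 23:07 UTC on Sep 16.
Flight 2 in UTC: 05:42 + 1:00 = 06:42 on Sep 16.
+12 hours 21 minutes → arrive 19:03 UTC on Sep 16.
Flight 2 lands earlier by 4 hours 4 minutes.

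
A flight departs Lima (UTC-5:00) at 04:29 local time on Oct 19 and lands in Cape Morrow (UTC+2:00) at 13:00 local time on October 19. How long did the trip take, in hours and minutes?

Departure in UTC: 04:29 + 5:00 = 09:29 on Oct 19.
Arrival in UTC: 13:00 − 2:00 = 11:00 on Oct 19.
Elapsed = 11:00 − 09:29 = 1 hour 31 minutes.

1 hour 31 minutes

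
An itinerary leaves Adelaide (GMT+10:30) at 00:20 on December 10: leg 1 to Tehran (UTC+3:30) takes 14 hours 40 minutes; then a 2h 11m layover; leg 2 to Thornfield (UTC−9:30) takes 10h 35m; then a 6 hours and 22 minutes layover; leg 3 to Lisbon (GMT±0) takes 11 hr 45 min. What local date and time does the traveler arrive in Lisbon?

11:23 on December 11

Convert departure to UTC: 00:20 − 10:30 = 13:50 UTC on Dec 9.
Add 14 hours and 40 minutes leg 1 → 04:30 UTC (Dec 10).
Add 2 hours and 11 minutes layover in Tehran → 06:41 UTC.
Add 10 hours 35 minutes leg 2 → 17:16 UTC.
Add 6 hours and 22 minutes layover in Thornfield → 23:38 UTC.
Add 11 hours 45 minutes leg 3 → 11:23 UTC (Dec 11).
Lisbon is UTC+0, so local arrival is the same: 11:23 on Dec 11.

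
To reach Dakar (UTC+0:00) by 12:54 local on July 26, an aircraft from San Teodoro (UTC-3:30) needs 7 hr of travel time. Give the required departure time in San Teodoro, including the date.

Target arrival is already UTC: 12:54 on Jul 26.
Subtract 7 hours → departure 05:54 UTC on Jul 26.
San Teodoro is UTC−3:30: 05:54 − 3:30 = 02:24 on Jul 26.

02:24 on July 26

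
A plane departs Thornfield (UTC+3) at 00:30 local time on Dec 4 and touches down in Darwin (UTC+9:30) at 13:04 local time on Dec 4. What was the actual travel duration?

6 hours 4 minutes

Departure in UTC: 00:30 − 3:00 = 21:30 on Dec 3.
Arrival in UTC: 13:04 − 9:30 = 03:34 on Dec 4.
Elapsed = 03:34 − 21:30 (+1 day) = 6 hours 4 minutes.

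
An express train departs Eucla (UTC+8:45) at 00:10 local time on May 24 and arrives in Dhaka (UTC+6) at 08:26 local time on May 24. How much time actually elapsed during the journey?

11 hours 1 minute

Dhaka is 2:45 behind Eucla.
Clock-face elapsed time (ignoring zones) is 8 hours 16 minutes.
Actual elapsed = 8 hours 16 minutes + 2:45 = 11 hours 1 minute.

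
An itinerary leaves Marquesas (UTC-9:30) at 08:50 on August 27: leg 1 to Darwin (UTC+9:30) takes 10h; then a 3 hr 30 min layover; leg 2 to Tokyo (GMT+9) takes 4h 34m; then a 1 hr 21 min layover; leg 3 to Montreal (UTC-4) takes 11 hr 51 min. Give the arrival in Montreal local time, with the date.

21:36 on August 28

Convert departure to UTC: 08:50 + 9:30 = 18:20 UTC on Aug 27.
Add 10 hours leg 1 → 04:20 UTC (Aug 28).
Add 3 hours 30 minutes layover in Darwin → 07:50 UTC.
Add 4 hours 34 minutes leg 2 → 12:24 UTC.
Add 1 hour 21 minutes layover in Tokyo → 13:45 UTC.
Add 11 hours 51 minutes leg 3 → 01:36 UTC (Aug 29).
Montreal is UTC−4:00, so local arrival = 01:36 − 4:00 = 21:36 on Aug 28.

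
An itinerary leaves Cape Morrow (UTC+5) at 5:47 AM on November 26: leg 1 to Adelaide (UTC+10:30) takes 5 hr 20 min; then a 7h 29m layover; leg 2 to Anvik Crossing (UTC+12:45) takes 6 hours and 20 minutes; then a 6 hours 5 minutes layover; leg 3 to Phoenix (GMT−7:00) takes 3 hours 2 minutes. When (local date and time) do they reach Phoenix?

10:03 PM on Nov 26

Convert departure to UTC: 5:47 AM − 5:00 = 12:47 AM UTC on Nov 26.
Add 5 hours and 20 minutes leg 1 → 6:07 AM UTC.
Add 7 hours 29 minutes layover in Adelaide → 1:36 PM UTC.
Add 6 hours and 20 minutes leg 2 → 7:56 PM UTC.
Add 6 hours 5 minutes layover in Anvik Crossing → 2:01 AM UTC (Nov 27).
Add 3 hours 2 minutes leg 3 → 5:03 AM UTC.
Phoenix is UTC−7:00, so local arrival = 5:03 AM − 7:00 = 10:03 PM on Nov 26.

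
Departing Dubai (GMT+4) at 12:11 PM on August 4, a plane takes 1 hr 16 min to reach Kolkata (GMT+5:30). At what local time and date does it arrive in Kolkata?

2:57 PM on August 4

Convert departure to UTC: 12:11 PM − 4:00 = 8:11 AM UTC on Aug 4.
Add 1 hour and 16 minutes travel time → 9:27 AM UTC.
Kolkata is UTC+5:30, so local arrival = 9:27 AM + 5:30 = 2:57 PM on Aug 4.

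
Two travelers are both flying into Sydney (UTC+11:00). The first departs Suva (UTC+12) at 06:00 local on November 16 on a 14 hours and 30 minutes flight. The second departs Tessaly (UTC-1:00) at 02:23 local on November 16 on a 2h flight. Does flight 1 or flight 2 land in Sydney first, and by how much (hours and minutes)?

the second, by 3 hours 7 minutes

Flight 1 in UTC: 06:00 − 12:00 = 18:00 on Nov 15.
+14 hours 30 minutes → arrive 08:30 UTC on Nov 16.
Flight 2 in UTC: 02:23 + 1:00 = 03:23 on Nov 16.
+2 hours → arrive 05:23 UTC on Nov 16.
Flight 2 lands earlier by 3 hours 7 minutes.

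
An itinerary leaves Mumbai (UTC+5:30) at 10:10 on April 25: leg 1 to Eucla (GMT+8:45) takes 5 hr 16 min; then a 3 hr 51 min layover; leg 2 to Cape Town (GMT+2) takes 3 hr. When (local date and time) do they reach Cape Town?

Convert departure to UTC: 10:10 − 5:30 = 04:40 UTC on Apr 25.
Add 5 hours and 16 minutes leg 1 → 09:56 UTC.
Add 3 hours 51 minutes layover in Eucla → 13:47 UTC.
Add 3 hours leg 2 → 16:47 UTC.
Cape Town is UTC+2:00, so local arrival = 16:47 + 2:00 = 18:47 on Apr 25.

18:47 on April 25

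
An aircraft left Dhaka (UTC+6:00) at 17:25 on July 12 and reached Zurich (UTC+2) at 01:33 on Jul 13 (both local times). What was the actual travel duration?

12 hours 8 minutes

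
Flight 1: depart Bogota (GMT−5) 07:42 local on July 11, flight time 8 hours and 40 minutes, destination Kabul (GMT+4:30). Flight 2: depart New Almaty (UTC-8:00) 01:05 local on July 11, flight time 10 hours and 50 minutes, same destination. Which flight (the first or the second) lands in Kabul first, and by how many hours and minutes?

the second, by 1 hour 27 minutes

Flight 1 in UTC: 07:42 + 5:00 = 12:42 on Jul 11.
+8 hours and 40 minutes → arrive 21:22 UTC on Jul 11.
Flight 2 in UTC: 01:05 + 8:00 = 09:05 on Jul 11.
+10 hours 50 minutes → arrive 19:55 UTC on Jul 11.
Flight 2 lands earlier by 1 hour 27 minutes.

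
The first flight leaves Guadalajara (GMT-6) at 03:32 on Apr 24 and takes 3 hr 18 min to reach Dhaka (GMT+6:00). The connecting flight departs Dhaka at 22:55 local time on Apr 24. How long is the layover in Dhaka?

Convert departure to UTC: 03:32 + 6:00 = 09:32 UTC on Apr 24.
Add 3 hours and 18 minutes flight time → 12:50 UTC.
Dhaka is UTC+6:00, so local arrival = 12:50 + 6:00 = 18:50 on Apr 24.
Layover = 22:55 − 18:50 = 4 hours 5 minutes.

4 hours 5 minutes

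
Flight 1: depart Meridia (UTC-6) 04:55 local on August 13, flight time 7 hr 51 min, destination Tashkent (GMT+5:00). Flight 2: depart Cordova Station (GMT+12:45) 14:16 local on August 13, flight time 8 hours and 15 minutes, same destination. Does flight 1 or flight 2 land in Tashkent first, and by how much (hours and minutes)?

Flight 1 in UTC: 04:55 + 6:00 = 10:55 on Aug 13.
+7 hours and 51 minutes → arrive 18:46 UTC on Aug 13.
Flight 2 in UTC: 14:16 − 12:45 = 01:31 on Aug 13.
+8 hours and 15 minutes → arrive 09:46 UTC on Aug 13.
Flight 2 lands earlier by 9 hours.

the second, by 9 hours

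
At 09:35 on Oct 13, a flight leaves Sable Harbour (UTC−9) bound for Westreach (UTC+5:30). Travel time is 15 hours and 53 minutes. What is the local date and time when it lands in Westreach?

15:58 on October 14

Westreach is 14:30 ahead of Sable Harbour.
After 15 hours and 53 minutes it is 01:28 (Oct 14) in Sable Harbour.
Shift by the zone difference: 01:28 + 14:30 = 15:58 on Oct 14 in Westreach.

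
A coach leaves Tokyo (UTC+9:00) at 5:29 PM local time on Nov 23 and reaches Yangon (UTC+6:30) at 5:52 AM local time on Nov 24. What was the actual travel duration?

14 hours 53 minutes

Departure in UTC: 5:29 PM − 9:00 = 8:29 AM on Nov 23.
Arrival in UTC: 5:52 AM − 6:30 = 11:22 PM on Nov 23.
Elapsed = 11:22 PM − 8:29 AM = 14 hours 53 minutes.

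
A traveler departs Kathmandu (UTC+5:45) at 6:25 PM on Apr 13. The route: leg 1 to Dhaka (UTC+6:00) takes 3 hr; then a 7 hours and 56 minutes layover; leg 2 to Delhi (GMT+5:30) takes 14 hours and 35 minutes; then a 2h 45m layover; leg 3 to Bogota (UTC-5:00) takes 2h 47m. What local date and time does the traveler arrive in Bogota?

Convert departure to UTC: 6:25 PM − 5:45 = 12:40 PM UTC on Apr 13.
Add 3 hours leg 1 → 3:40 PM UTC.
Add 7 hours and 56 minutes layover in Dhaka → 11:36 PM UTC.
Add 14 hours and 35 minutes leg 2 → 2:11 PM UTC (Apr 14).
Add 2 hours 45 minutes layover in Delhi → 4:56 PM UTC.
Add 2 hours 47 minutes leg 3 → 7:43 PM UTC.
Bogota is UTC−5:00, so local arrival = 7:43 PM − 5:00 = 2:43 PM on Apr 14.

2:43 PM on Apr 14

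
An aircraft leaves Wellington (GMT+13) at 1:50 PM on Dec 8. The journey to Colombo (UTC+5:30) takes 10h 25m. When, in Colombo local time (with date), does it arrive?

4:45 PM on Dec 8

Convert departure to UTC: 1:50 PM − 13:00 = 12:50 AM UTC on Dec 8.
Add 10 hours 25 minutes travel time → 11:15 AM UTC.
Colombo is UTC+5:30, so local arrival = 11:15 AM + 5:30 = 4:45 PM on Dec 8.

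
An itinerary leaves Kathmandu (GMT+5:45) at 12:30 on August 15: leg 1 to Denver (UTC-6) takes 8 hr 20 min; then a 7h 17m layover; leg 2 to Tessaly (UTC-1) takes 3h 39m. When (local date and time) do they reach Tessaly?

Convert departure to UTC: 12:30 − 5:45 = 06:45 UTC on Aug 15.
Add 8 hours 20 minutes leg 1 → 15:05 UTC.
Add 7 hours 17 minutes layover in Denver → 22:22 UTC.
Add 3 hours and 39 minutes leg 2 → 02:01 UTC (Aug 16).
Tessaly is UTC−1:00, so local arrival = 02:01 − 1:00 = 01:01 on Aug 16.

01:01 on Aug 16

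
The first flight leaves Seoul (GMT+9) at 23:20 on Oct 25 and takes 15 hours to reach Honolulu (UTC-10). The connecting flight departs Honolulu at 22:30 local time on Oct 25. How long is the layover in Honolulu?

Convert departure to UTC: 23:20 − 9:00 = 14:20 UTC on Oct 25.
Add 15 hours flight time → 05:20 UTC (Oct 26).
Honolulu is UTC−10:00, so local arrival = 05:20 − 10:00 = 19:20 on Oct 25.
Layover = 22:30 − 19:20 = 3 hours 10 minutes.

3 hours 10 minutes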